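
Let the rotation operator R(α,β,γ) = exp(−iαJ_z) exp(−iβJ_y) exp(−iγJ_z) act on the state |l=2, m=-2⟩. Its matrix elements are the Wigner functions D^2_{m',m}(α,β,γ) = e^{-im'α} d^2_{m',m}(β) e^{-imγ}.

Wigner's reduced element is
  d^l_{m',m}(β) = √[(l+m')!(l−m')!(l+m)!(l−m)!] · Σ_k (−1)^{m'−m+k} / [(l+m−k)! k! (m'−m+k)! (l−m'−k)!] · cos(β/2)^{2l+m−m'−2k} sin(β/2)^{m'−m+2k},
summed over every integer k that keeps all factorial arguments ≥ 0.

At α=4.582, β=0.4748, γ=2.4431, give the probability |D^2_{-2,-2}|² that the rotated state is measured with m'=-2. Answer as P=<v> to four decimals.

P=0.7965

D^2_{-2,-2}(4.582,0.4748,2.4431) = e^{-i·-2·4.582}·d^2_{-2,-2}(0.4748)·e^{-i·-2·2.4431}. Compute d first:
Half-angle: c=0.971953, s=0.235176. N=√(1·24·1·24)=24.000000
The bounds max(0,m−m')=0 and min(l+m,l−m')=0 give 1 term
  k=0: (−1)^0·24.0000/(24)·0.9720^4·0.2352^0 = +0.892443
d^2_{-2,-2}(0.4748) = +0.892443
|D^2_{-2,-2}|² = |d^2_{-2,-2}(β)|² = (+0.892443)² = 0.796455 (the z-rotation phases have unit modulus)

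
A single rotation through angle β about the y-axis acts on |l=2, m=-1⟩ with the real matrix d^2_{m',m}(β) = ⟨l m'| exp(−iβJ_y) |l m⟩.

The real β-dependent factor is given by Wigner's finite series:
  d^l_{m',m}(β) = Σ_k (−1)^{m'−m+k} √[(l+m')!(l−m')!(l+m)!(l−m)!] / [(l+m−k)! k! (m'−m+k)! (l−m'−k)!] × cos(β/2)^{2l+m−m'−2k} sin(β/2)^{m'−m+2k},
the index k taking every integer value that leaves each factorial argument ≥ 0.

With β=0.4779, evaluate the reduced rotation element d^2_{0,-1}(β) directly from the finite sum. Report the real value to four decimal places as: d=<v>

d^2_{0,-1}(β=0.4779) via Wigner's sum:
Half-angle: c=0.971587, s=0.236683. N=√(2·2·1·6)=4.898979
k: max(0,(-1)−(0))=0 … min(2+(-1),2−(0))=1
  k=0: (−1)^1·4.8990/(2)·0.9716^3·0.2367^1 = -0.531725
  k=1: (−1)^2·4.8990/(2)·0.9716^1·0.2367^3 = +0.031554
d^2_{0,-1}(0.4779) = -0.531725 +0.031554 = -0.500171

d=-0.5002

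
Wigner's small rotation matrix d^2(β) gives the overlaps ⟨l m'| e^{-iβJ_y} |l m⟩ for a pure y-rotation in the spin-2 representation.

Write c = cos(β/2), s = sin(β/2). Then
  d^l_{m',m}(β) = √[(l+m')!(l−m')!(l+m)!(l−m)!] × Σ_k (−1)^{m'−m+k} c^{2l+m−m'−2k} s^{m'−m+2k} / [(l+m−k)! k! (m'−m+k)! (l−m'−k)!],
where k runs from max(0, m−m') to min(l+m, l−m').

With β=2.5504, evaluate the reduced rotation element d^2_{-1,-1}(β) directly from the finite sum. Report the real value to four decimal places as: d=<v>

d=-0.2258

d^2_{-1,-1}(β=2.5504) via Wigner's sum:
Half-angle: c=0.291310, s=0.956629. N=√(1·6·1·6)=6.000000
k: max(0,(-1)−(-1))=0 … min(2+(-1),2−(-1))=1
  k=0: (−1)^0·6.0000/(6)·0.2913^4·0.9566^0 = +0.007202
  k=1: (−1)^1·6.0000/(2)·0.2913^2·0.9566^2 = -0.232981
d^2_{-1,-1}(2.5504) = +0.007202 -0.232981 = -0.225779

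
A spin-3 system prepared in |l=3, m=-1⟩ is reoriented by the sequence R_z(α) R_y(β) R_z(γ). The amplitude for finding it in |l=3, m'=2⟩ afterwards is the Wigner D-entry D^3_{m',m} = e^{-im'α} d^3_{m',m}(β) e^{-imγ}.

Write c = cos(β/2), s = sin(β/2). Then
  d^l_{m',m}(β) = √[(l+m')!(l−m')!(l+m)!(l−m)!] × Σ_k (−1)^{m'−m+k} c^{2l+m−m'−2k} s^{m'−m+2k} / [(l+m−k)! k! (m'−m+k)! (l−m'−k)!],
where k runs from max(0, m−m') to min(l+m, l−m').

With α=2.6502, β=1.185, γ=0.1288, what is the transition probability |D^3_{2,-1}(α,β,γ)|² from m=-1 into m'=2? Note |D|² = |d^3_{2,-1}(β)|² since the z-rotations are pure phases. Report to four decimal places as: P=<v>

Split into d^3_{2,-1}(β=1.185) × two z-phases.
With c≡cos(β/2)=0.829547 and s≡sin(β/2)=0.558437, N=[120·1·2·24]^{1/2}=75.894664
k: max(0,(-1)−(2))=0 … min(3+(-1),3−(2))=1
  k=0: (−1)^3·75.8947/(12)·0.8295^3·0.5584^3 = -0.628746
  k=1: (−1)^4·75.8947/(24)·0.8295^1·0.5584^5 = +0.142466
d^3_{2,-1}(1.185) = -0.628746 +0.142466 = -0.486280
|D^3_{2,-1}|² = |d^3_{2,-1}(β)|² = (-0.486280)² = 0.236468 (the z-rotation phases have unit modulus)

P=0.2365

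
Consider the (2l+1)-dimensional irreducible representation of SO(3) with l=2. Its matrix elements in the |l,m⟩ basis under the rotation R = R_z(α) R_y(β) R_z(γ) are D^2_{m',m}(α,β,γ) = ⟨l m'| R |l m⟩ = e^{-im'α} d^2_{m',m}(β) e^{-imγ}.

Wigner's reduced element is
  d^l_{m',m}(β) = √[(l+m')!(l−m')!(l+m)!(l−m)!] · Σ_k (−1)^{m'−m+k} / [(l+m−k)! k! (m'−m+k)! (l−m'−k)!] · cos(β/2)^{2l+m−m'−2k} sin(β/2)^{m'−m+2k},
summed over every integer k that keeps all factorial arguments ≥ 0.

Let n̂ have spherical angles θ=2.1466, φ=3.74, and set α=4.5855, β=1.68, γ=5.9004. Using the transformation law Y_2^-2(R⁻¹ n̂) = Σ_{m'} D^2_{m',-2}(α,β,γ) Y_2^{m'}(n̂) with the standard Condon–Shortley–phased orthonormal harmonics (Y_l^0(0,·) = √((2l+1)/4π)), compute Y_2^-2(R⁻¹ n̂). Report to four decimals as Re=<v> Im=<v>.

Need the full column D^2_{m',-2} for m'=−2..2 at α=4.5855, β=1.68, γ=5.9004.
cos(β/2)=0.667463, sin(β/2)=0.744643
d^2_{-2,-2}: single k=0 term ⇒ +0.198476;  D = -0.103986+0.169055i
d^2_{-1,-2}: single k=0 term ⇒ -0.442853;  D = +0.344813+0.277890i
d^2_{0,-2}: single k=0 term ⇒ +0.605099;  D = +0.436268-0.419302i
d^2_{1,-2}: single k=0 term ⇒ -0.551190;  D = -0.328585-0.442541i
d^2_{2,-2}: single k=0 term ⇒ +0.307463;  D = -0.268067+0.150577i
Y_2^{m'}(θ=2.1466,φ=3.74) and Σ D·Y over m':
  (-0.1040+0.1691i)·(+0.0993-0.2530i)  (+0.3448+0.2779i)·(+0.2915-0.1988i)  (+0.4363-0.4193i)·(-0.0349+0.0000i)  (-0.3286-0.4425i)·(-0.2915-0.1988i)  (-0.2681+0.1506i)·(+0.0993+0.2530i)
Y_2^-2(R⁻¹ n̂) = +0.116113+0.211637i

Re=0.1161 Im=0.2116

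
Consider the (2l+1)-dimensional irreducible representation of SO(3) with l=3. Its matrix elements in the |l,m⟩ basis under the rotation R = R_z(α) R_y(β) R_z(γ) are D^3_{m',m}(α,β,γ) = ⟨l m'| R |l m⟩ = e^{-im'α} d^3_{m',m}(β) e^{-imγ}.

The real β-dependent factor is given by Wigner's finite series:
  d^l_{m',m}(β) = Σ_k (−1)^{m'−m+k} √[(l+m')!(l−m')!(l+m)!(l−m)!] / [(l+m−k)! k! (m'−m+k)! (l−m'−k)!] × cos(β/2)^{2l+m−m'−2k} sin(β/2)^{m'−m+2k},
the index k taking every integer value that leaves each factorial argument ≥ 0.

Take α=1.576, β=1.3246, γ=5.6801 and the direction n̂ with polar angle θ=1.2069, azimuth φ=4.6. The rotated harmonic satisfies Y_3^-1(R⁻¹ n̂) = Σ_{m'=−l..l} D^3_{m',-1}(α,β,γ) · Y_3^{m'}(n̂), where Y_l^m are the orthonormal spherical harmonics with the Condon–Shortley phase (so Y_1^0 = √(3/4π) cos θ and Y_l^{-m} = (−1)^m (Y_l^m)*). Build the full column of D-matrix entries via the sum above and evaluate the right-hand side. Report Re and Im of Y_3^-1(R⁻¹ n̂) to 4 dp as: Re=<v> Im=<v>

Re=-0.3973 Im=0.1743

Need the full column D^3_{m',-1} for m'=−3..3 at α=1.576, β=1.3246, γ=5.6801.
cos(β/2)=0.788580, sin(β/2)=0.614932
d^3_{-3,-1}: single k=2 term ⇒ +0.566348;  D = -0.313904-0.471396i
d^3_{-2,-1}: k∈[1..2] ⇒ +0.593002 -0.721189 = -0.128187;  D = +0.106324-0.071603i
d^3_{-1,-1}: k∈[0..2] ⇒ +0.240478 -1.169843 +0.533521 = -0.395844;  D = -0.222818-0.327177i
d^3_{0,-1}: k∈[0..2] ⇒ -0.649601 +1.185034 -0.240200 = +0.295233;  D = +0.243151-0.167452i
d^3_{1,-1}: k∈[0..2] ⇒ +0.877382 -0.711362 +0.054071 = +0.220091;  D = -0.125774-0.180613i
d^3_{2,-1}: k∈[0..1] ⇒ -0.721189 +0.219271 = -0.501917;  D = +0.410389-0.288967i
d^3_{3,-1}: single k=0 term ⇒ +0.344386;  D = +0.199735+0.280549i
Y_3^{m'}(θ=1.2069,φ=4.6) and Σ D·Y over m':
  (-0.3139-0.4714i)·(+0.1126-0.3213i)  (+0.1063-0.0716i)·(-0.3097-0.0708i)  (-0.2228-0.3272i)·(+0.0124-0.1100i)  (+0.2432-0.1675i)·(-0.3143+0.0000i)  (-0.1258-0.1806i)·(-0.0124-0.1100i)  (+0.4104-0.2890i)·(-0.3097+0.0708i)  (+0.1997+0.2805i)·(-0.1126-0.3213i)
Y_3^-1(R⁻¹ n̂) = -0.397313+0.174341i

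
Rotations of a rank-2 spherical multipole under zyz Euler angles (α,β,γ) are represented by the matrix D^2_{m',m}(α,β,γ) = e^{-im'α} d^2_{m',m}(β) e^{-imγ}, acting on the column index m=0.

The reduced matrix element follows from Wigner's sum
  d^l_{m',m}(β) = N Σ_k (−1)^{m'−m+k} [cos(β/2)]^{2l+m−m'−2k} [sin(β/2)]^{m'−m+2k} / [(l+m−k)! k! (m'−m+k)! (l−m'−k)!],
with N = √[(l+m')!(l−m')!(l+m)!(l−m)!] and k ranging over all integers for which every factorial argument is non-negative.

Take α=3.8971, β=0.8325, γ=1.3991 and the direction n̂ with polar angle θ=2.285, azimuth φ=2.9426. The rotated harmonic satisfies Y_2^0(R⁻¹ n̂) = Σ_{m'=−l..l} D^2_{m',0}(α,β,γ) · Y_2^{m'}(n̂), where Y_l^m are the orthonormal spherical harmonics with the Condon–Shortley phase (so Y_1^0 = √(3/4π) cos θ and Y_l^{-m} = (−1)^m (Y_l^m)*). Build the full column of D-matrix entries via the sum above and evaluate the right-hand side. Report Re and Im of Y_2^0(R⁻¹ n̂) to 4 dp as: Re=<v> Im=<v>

Re=-0.3023 Im=0.0000

Need the full column D^2_{m',0} for m'=−2..2 at α=3.8971, β=0.8325, γ=1.3991.
cos(β/2)=0.914612, sin(β/2)=0.404334
d^2_{-2,0}: single k=2 term ⇒ +0.334987;  D = +0.020014+0.334389i
d^2_{-1,0}: k∈[1..2] ⇒ +0.757749 -0.148092 = +0.609657;  D = -0.443784-0.418016i
d^2_{0,0}: k∈[0..2] ⇒ +0.699756 -0.547032 +0.026728 = +0.179452;  D = +0.179452+0.000000i
d^2_{1,0}: k∈[0..1] ⇒ -0.757749 +0.148092 = -0.609657;  D = +0.443784-0.418016i
d^2_{2,0}: single k=0 term ⇒ +0.334987;  D = +0.020014-0.334389i
Y_2^{m'}(θ=2.285,φ=2.9426) and Σ D·Y over m':
  (+0.0200+0.3344i)·(+0.2033+0.0855i)  (-0.4438-0.4180i)·(+0.3748+0.0756i)  (+0.1795+0.0000i)·(+0.0906+0.0000i)  (+0.4438-0.4180i)·(-0.3748+0.0756i)  (+0.0200-0.3344i)·(+0.2033-0.0855i)
Y_2^0(R⁻¹ n̂) = -0.302259+0.000000i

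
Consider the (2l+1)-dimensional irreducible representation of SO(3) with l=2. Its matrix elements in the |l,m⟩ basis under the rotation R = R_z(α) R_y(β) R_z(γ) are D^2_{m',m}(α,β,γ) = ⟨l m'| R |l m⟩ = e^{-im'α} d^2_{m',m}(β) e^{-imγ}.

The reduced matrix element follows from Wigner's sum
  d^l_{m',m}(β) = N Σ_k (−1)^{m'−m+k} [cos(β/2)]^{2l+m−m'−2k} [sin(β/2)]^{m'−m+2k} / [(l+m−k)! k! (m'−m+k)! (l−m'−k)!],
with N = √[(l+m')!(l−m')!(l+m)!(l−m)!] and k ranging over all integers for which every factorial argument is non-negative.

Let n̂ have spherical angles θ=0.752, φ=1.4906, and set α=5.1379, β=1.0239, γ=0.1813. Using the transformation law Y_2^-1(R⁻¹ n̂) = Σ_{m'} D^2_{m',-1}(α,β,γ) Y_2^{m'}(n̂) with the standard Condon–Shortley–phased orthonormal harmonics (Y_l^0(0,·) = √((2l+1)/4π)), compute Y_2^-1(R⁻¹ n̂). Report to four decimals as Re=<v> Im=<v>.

Need the full column D^2_{m',-1} for m'=−2..2 at α=5.1379, β=1.0239, γ=0.1813.
cos(β/2)=0.871791, sin(β/2)=0.489878
d^2_{-2,-1}: single k=1 term ⇒ +0.649165;  D = -0.332909-0.557303i
d^2_{-1,-1}: k∈[0..1] ⇒ +0.577629 -0.547170 = +0.030460;  D = +0.017370-0.025022i
d^2_{0,-1}: k∈[0..1] ⇒ -0.795061 +0.251045 = -0.544016;  D = -0.535100-0.098091i
d^2_{1,-1}: k∈[0..1] ⇒ +0.547170 -0.057591 = +0.489579;  D = +0.118376+0.475052i
d^2_{2,-1}: single k=0 term ⇒ -0.204978;  D = +0.160701-0.127244i
Y_2^{m'}(θ=0.752,φ=1.4906) and Σ D·Y over m':
  (-0.3329-0.5573i)·(-0.1779-0.0288i)  (+0.0174-0.0250i)·(+0.0309-0.3842i)  (-0.5351-0.0981i)·(+0.1893+0.0000i)  (+0.1184+0.4751i)·(-0.0309-0.3842i)  (+0.1607-0.1272i)·(-0.1779+0.0288i)
Y_2^-1(R⁻¹ n̂) = +0.086753+0.049856i

Re=0.0868 Im=0.0499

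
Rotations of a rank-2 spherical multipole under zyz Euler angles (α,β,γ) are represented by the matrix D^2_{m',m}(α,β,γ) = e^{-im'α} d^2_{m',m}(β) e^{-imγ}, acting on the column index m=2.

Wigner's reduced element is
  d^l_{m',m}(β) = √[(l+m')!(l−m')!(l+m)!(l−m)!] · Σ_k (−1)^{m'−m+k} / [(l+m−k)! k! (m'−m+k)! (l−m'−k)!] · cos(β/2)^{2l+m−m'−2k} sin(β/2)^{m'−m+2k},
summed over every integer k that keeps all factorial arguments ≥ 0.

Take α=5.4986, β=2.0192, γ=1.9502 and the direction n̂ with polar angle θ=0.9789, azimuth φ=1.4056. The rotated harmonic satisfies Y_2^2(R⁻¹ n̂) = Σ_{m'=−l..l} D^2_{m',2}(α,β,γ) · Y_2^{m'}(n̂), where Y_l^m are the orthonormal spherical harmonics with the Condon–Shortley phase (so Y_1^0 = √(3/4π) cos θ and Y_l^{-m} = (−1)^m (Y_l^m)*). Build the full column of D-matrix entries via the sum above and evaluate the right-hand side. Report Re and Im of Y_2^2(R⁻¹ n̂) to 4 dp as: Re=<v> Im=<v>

Re=0.2093 Im=0.0129

Need the full column D^2_{m',2} for m'=−2..2 at α=5.4986, β=2.0192, γ=1.9502.
cos(β/2)=0.532199, sin(β/2)=0.846619
d^2_{-2,2}: single k=4 term ⇒ +0.513750;  D = +0.352883+0.373381i
d^2_{-1,2}: single k=3 term ⇒ +0.645905;  D = -0.017698+0.645662i
d^2_{0,2}: single k=2 term ⇒ +0.497279;  D = -0.360854+0.342156i
d^2_{1,2}: single k=1 term ⇒ +0.255236;  D = -0.255151-0.006579i
d^2_{2,2}: single k=0 term ⇒ +0.080223;  D = -0.055292-0.058124i
Y_2^{m'}(θ=0.9789,φ=1.4056) and Σ D·Y over m':
  (+0.3529+0.3734i)·(-0.2516-0.0863i)  (-0.0177+0.6457i)·(+0.0588-0.3528i)  (-0.3609+0.3422i)·(-0.0209+0.0000i)  (-0.2552-0.0066i)·(-0.0588-0.3528i)  (-0.0553-0.0581i)·(-0.2516+0.0863i)
Y_2^2(R⁻¹ n̂) = +0.209340+0.012944i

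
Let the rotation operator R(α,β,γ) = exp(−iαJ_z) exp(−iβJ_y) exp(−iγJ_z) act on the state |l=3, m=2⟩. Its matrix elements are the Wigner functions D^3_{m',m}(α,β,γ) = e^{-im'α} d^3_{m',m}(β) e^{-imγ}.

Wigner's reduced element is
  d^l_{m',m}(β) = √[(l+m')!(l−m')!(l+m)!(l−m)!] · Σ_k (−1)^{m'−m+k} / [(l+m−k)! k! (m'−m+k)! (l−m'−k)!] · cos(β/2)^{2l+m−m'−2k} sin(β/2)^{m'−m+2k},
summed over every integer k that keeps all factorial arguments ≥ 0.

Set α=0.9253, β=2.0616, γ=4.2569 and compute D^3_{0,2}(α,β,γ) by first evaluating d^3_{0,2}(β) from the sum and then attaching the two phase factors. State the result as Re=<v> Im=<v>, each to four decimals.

First d^3_{0,2}(β=2.0616), then the phase factors e^{-i(0)α} and e^{-i(2)γ}:
c=cos(2.0616/2)=0.514133, s=sin(2.0616/2)=0.857711; N=√[6·6·120·1]=65.726707
Admissible k: 2..3 (factorial args all ≥0)
  k=2: (−1)^0·65.7267/(12)·0.5141^4·0.8577^2 = +0.281542
  k=3: (−1)^1·65.7267/(12)·0.5141^2·0.8577^4 = -0.783564
d^3_{0,2}(2.0616) = +0.281542 -0.783564 = -0.502022
Phases: e^{-i·(0)·0.9253}=+1.000000+0.000000i, e^{-i·(2)·4.2569}=-0.612973-0.790104i ⇒ D=+0.307726+0.396649i

Re=0.3077 Im=0.3966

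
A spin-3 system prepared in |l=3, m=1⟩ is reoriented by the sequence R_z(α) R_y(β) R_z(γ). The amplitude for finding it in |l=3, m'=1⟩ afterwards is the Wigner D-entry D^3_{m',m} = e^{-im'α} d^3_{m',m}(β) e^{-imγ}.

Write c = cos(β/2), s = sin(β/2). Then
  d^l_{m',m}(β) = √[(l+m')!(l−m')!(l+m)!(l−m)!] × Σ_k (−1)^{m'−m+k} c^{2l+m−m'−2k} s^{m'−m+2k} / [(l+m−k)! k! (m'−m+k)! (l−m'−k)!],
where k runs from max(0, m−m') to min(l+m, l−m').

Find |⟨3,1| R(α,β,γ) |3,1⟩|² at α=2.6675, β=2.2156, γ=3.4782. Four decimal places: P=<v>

D^3_{1,1}(2.6675,2.2156,3.4782) = e^{-i·1·2.6675}·d^3_{1,1}(2.2156)·e^{-i·1·3.4782}. Compute d first:
With c≡cos(β/2)=0.446631 and s≡sin(β/2)=0.894718, N=[24·2·24·2]^{1/2}=48.000000
k: max(0,(1)−(1))=0 … min(3+(1),3−(1))=2
  k=0: (−1)^0·48.0000/(48)·0.4466^6·0.8947^0 = +0.007938
  k=1: (−1)^1·48.0000/(6)·0.4466^4·0.8947^2 = -0.254834
  k=2: (−1)^2·48.0000/(8)·0.4466^2·0.8947^4 = +0.766998
d^3_{1,1}(2.2156) = +0.007938 -0.254834 +0.766998 = +0.520101
|D^3_{1,1}|² = |d^3_{1,1}(β)|² = (+0.520101)² = 0.270505 (the z-rotation phases have unit modulus)

P=0.2705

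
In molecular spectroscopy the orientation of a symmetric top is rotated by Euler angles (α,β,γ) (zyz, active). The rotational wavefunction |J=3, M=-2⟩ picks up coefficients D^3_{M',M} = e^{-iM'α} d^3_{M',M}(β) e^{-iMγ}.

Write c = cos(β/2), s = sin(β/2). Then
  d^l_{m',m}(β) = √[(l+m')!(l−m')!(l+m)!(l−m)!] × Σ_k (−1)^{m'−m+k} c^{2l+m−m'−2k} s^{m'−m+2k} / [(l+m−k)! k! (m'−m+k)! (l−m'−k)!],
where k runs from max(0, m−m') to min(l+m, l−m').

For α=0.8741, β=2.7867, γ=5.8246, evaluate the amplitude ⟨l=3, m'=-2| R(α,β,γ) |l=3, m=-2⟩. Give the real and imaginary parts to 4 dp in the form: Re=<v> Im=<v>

Split into d^3_{-2,-2}(β=2.7867) × two z-phases.
With c≡cos(β/2)=0.176517 and s≡sin(β/2)=0.984298, N=[1·120·1·120]^{1/2}=120.000000
Admissible k: 0..1 (factorial args all ≥0)
  k=0: (−1)^0·120.0000/(120)·0.1765^6·0.9843^0 = +0.000030
  k=1: (−1)^1·120.0000/(24)·0.1765^4·0.9843^2 = -0.004703
d^3_{-2,-2}(2.7867) = +0.000030 -0.004703 = -0.004673
Phases: e^{-i·(-2)·0.8741}=-0.176475+0.984305i, e^{-i·(-2)·5.8246}=+0.608069-0.793884i ⇒ D=-0.003150-0.003451i

Re=-0.0031 Im=-0.0035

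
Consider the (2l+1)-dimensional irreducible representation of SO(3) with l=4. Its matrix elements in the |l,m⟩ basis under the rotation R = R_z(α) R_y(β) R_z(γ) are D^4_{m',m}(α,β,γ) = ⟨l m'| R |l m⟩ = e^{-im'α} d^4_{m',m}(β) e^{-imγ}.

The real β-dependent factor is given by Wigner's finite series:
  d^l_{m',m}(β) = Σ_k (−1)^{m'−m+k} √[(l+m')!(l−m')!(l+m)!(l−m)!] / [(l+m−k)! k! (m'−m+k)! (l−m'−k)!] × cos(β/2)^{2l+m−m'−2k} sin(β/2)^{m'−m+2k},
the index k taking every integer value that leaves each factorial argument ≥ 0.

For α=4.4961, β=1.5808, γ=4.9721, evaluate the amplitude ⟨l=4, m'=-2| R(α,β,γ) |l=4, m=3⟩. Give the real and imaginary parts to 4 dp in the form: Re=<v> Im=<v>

Re=0.4377 Im=0.1643

First d^4_{-2,3}(β=1.5808), then the phase factors e^{-i(-2)α} and e^{-i(3)γ}:
Half-angle: c=0.703561, s=0.710635. N=√(2·720·5040·1)=2693.993318
k∈{5,6} keeps every argument non-negative
  k=5: (−1)^0·2693.9933/(240)·0.7036^3·0.7106^5 = +0.708472
  k=6: (−1)^1·2693.9933/(720)·0.7036^1·0.7106^7 = -0.240930
d^4_{-2,3}(1.5808) = +0.708472 -0.240930 = +0.467542
Phases: e^{-i·(-2)·4.4961}=-0.907888+0.419213i, e^{-i·(3)·4.9721}=-0.702663-0.711523i ⇒ D=+0.437722+0.164303i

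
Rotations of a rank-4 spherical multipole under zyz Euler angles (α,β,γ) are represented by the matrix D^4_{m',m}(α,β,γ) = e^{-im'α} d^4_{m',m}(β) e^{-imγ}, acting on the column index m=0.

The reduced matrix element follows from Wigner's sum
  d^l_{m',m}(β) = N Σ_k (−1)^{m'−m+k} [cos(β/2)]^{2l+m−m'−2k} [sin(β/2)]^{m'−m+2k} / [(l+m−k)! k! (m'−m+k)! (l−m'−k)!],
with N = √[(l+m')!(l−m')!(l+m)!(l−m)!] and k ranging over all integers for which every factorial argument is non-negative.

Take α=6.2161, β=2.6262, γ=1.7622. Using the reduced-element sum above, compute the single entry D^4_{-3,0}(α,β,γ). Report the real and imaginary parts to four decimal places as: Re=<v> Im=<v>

Re=-0.1510 Im=0.0308

First d^4_{-3,0}(β=2.6262), then the phase factors e^{-i(-3)α} and e^{-i(0)γ}:
Half-angle: c=0.254854, s=0.966980. N=√(1·5040·24·24)=1703.830978
k: max(0,(0)−(-3))=3 … min(4+(0),4−(-3))=4
  k=3: (−1)^0·1703.8310/(144)·0.2549^5·0.9670^3 = +0.011502
  k=4: (−1)^1·1703.8310/(144)·0.2549^3·0.9670^5 = -0.165586
d^4_{-3,0}(2.6262) = +0.011502 -0.165586 = -0.154084
D = (+0.979816-0.199900i)·(-0.154084)·(+1.000000+0.000000i) = -0.150974+0.030801i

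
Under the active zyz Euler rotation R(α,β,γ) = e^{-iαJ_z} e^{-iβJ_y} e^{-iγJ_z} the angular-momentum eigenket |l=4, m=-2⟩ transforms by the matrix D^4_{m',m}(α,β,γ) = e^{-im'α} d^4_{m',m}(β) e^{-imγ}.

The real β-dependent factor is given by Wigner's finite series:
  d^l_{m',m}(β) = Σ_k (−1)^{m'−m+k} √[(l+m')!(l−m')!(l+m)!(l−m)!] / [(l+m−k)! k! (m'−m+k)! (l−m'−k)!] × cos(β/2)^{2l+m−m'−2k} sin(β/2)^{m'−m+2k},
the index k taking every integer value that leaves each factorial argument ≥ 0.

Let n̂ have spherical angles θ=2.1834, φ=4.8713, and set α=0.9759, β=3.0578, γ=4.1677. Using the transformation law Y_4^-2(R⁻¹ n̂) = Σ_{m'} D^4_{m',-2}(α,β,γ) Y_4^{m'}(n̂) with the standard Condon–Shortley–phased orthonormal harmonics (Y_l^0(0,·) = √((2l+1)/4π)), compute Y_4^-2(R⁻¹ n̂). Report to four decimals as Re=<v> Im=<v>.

Re=-0.2093 Im=-0.0751

Need the full column D^4_{m',-2} for m'=−4..4 at α=0.9759, β=3.0578, γ=4.1677.
cos(β/2)=0.041884, sin(β/2)=0.999122
d^4_{-4,-2}: single k=2 term ⇒ +0.000000;  D = +0.000000-0.000000i
d^4_{-3,-2}: k∈[1..2] ⇒ +0.000000 -0.000001 = -0.000001;  D = -0.000000+0.000001i
d^4_{-2,-2}: k∈[0..2] ⇒ +0.000000 -0.000000 +0.000046 = +0.000046;  D = -0.000030-0.000035i
d^4_{-1,-2}: k∈[0..2] ⇒ -0.000000 +0.000003 -0.001035 = -0.001032;  D = +0.001025-0.000117i
d^4_{0,-2}: k∈[0..2] ⇒ +0.000000 -0.000078 +0.016555 = +0.016478;  D = -0.007630+0.014605i
d^4_{1,-2}: k∈[0..2] ⇒ -0.000002 +0.001552 -0.176610 = -0.175060;  D = -0.083079-0.154091i
d^4_{2,-2}: k∈[0..2] ⇒ +0.000046 -0.020941 +0.993001 = +0.972107;  D = +0.967210+0.097450i
d^4_{3,-2}: k∈[0..1] ⇒ -0.000821 +0.155756 = +0.154935;  D = +0.099255-0.118967i
d^4_{4,-2}: single k=0 term ⇒ +0.009234;  D = -0.002557-0.008873i
Y_4^{m'}(θ=2.1834,φ=4.8713) and Σ D·Y over m':
  (+0.0000-0.0000i)·(+0.1596-0.1177i)  (-0.0000+0.0000i)·(+0.1809+0.3502i)  (-0.0000-0.0000i)·(-0.2796+0.0920i)  (+0.0010-0.0001i)·(+0.0241+0.1507i)  (-0.0076+0.0146i)·(-0.3272+0.0000i)  (-0.0831-0.1541i)·(-0.0241+0.1507i)  (+0.9672+0.0974i)·(-0.2796-0.0920i)  (+0.0993-0.1190i)·(-0.1809+0.3502i)  (-0.0026-0.0089i)·(+0.1596+0.1177i)
Y_4^-2(R⁻¹ n̂) = -0.209327-0.075059i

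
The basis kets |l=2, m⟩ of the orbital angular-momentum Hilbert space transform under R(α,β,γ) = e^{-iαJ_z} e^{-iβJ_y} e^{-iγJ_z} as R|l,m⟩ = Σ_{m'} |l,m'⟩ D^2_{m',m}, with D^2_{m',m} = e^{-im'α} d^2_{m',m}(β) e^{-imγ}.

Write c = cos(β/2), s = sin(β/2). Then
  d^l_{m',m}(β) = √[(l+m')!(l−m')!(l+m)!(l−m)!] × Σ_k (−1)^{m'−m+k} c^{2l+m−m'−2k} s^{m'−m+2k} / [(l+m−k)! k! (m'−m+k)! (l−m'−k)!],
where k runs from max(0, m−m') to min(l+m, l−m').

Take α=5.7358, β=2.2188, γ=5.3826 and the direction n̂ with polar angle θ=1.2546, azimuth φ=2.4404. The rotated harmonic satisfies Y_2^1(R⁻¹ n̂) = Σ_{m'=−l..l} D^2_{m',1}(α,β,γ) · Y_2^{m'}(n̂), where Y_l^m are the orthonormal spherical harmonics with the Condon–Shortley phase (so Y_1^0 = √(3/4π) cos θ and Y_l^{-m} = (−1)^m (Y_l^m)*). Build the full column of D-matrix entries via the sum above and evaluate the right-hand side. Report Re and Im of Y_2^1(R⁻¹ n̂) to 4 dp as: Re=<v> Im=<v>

Need the full column D^2_{m',1} for m'=−2..2 at α=5.7358, β=2.2188, γ=5.3826.
cos(β/2)=0.445199, sin(β/2)=0.895432
d^2_{-2,1}: single k=3 term ⇒ +0.639266;  D = +0.627251-0.123357i
d^2_{-1,1}: k∈[2..3] ⇒ +0.476754 -0.642880 = -0.166126;  D = -0.155871-0.057463i
d^2_{0,1}: k∈[1..2] ⇒ +0.193540 -0.782938 = -0.589398;  D = -0.366105-0.461905i
d^2_{1,1}: k∈[0..1] ⇒ +0.039284 -0.476754 = -0.437470;  D = -0.053598-0.434174i
d^2_{2,1}: single k=0 term ⇒ -0.158025;  D = +0.065093-0.143995i
Y_2^{m'}(θ=1.2546,φ=2.4404) and Σ D·Y over m':
  (+0.6273-0.1234i)·(+0.0585+0.3440i)  (-0.1559-0.0575i)·(-0.1745-0.1473i)  (-0.3661-0.4619i)·(-0.2239+0.0000i)  (-0.0536-0.4342i)·(+0.1745-0.1473i)  (+0.0651-0.1440i)·(+0.0585-0.3440i)
Y_2^1(R⁻¹ n̂) = +0.060792+0.246298i

Re=0.0608 Im=0.2463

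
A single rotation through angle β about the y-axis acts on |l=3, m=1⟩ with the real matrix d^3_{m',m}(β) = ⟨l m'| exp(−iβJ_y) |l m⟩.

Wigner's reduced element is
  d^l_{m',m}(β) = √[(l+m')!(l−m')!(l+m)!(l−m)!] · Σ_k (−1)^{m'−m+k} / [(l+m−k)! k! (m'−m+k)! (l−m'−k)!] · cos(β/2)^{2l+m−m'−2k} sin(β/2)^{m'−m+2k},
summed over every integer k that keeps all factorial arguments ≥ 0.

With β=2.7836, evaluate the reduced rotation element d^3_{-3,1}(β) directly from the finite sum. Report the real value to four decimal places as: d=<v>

d=0.1151

d^3_{-3,1}(β=2.7836) via Wigner's sum:
c=cos(2.7836/2)=0.178042, s=sin(2.7836/2)=0.984023; N=√[1·720·24·2]=185.903201
k∈{4} keeps every argument non-negative
  k=4: (−1)^0·185.9032/(48)·0.1780^2·0.9840^4 = +0.115110
d^3_{-3,1}(2.7836) = +0.115110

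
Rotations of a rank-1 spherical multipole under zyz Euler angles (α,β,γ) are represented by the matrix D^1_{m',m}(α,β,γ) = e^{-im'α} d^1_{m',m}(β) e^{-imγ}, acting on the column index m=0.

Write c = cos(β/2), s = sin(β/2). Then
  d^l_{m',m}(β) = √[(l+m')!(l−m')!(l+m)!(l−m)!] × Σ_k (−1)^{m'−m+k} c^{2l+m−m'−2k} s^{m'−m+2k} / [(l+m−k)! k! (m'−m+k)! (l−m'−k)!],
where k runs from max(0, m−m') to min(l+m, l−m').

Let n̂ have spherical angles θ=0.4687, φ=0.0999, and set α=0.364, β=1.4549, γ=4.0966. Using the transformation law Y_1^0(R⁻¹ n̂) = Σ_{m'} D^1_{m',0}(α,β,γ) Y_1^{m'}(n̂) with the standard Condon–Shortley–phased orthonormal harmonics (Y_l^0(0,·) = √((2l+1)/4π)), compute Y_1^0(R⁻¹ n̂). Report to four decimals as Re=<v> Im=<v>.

Need the full column D^1_{m',0} for m'=−1..1 at α=0.364, β=1.4549, γ=4.0966.
cos(β/2)=0.746872, sin(β/2)=0.664967
d^1_{-1,0}: single k=1 term ⇒ +0.702363;  D = +0.656345+0.250052i
d^1_{0,0}: k∈[0..1] ⇒ +0.557819 -0.442181 = +0.115637;  D = +0.115637+0.000000i
d^1_{1,0}: single k=0 term ⇒ -0.702363;  D = -0.656345+0.250052i
Y_1^{m'}(θ=0.4687,φ=0.0999) and Σ D·Y over m':
  (+0.6563+0.2501i)·(+0.1553-0.0156i)  (+0.1156+0.0000i)·(+0.4359+0.0000i)  (-0.6563+0.2501i)·(-0.1553-0.0156i)
Y_1^0(R⁻¹ n̂) = +0.262040+0.000000i

Re=0.2620 Im=0.0000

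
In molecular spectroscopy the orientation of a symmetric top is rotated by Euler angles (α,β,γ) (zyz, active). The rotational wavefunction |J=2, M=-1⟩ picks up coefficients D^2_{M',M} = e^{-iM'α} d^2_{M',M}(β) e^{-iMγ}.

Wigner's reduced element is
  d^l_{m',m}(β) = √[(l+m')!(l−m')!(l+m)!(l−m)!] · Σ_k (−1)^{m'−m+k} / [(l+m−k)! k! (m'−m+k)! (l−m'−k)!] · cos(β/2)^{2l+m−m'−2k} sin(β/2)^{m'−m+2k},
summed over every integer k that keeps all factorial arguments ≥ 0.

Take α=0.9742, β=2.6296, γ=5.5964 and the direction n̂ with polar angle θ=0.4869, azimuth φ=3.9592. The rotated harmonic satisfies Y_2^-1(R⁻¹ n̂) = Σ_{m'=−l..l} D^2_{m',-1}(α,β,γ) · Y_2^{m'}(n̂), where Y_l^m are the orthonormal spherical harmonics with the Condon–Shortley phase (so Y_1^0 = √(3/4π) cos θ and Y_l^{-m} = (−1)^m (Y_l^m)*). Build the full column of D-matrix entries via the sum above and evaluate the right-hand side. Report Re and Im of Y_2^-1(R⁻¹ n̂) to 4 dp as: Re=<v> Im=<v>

Need the full column D^2_{m',-1} for m'=−2..2 at α=0.9742, β=2.6296, γ=5.5964.
cos(β/2)=0.253209, sin(β/2)=0.967411
d^2_{-2,-1}: single k=1 term ⇒ +0.031411;  D = +0.009558+0.029922i
d^2_{-1,-1}: k∈[0..1] ⇒ +0.004111 -0.180013 = -0.175902;  D = -0.168687-0.049864i
d^2_{0,-1}: k∈[0..1] ⇒ -0.038470 +0.561551 = +0.523081;  D = +0.404492-0.331662i
d^2_{1,-1}: k∈[0..1] ⇒ +0.180013 -0.875881 = -0.695868;  D = +0.062675+0.693040i
d^2_{2,-1}: single k=0 term ⇒ -0.458504;  D = +0.400959+0.222392i
Y_2^{m'}(θ=0.4869,φ=3.9592) and Σ D·Y over m':
  (+0.0096+0.0299i)·(-0.0054-0.0844i)  (-0.1687-0.0499i)·(-0.2185+0.2330i)  (+0.4045-0.3317i)·(+0.4236+0.0000i)  (+0.0627+0.6930i)·(+0.2185+0.2330i)  (+0.4010+0.2224i)·(-0.0054+0.0844i)
Y_2^-1(R⁻¹ n̂) = +0.053546+0.028767i

Re=0.0535 Im=0.0288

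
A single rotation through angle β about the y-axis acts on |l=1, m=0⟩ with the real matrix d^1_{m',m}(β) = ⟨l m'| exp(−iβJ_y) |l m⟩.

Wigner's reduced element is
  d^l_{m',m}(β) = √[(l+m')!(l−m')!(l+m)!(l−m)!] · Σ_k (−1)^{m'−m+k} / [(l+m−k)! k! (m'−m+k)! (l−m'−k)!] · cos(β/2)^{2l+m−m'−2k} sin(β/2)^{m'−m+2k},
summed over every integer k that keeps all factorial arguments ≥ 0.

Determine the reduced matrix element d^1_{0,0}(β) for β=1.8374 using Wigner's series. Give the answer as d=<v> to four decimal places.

d=-0.2635

d^1_{0,0}(β=1.8374) via Wigner's sum:
Half-angle: c=0.606854, s=0.794813. N=√(1·1·1·1)=1.000000
Admissible k: 0..1 (factorial args all ≥0)
  k=0: (−1)^0·1.0000/(1)·0.6069^2·0.7948^0 = +0.368272
  k=1: (−1)^1·1.0000/(1)·0.6069^0·0.7948^2 = -0.631728
d^1_{0,0}(1.8374) = +0.368272 -0.631728 = -0.263457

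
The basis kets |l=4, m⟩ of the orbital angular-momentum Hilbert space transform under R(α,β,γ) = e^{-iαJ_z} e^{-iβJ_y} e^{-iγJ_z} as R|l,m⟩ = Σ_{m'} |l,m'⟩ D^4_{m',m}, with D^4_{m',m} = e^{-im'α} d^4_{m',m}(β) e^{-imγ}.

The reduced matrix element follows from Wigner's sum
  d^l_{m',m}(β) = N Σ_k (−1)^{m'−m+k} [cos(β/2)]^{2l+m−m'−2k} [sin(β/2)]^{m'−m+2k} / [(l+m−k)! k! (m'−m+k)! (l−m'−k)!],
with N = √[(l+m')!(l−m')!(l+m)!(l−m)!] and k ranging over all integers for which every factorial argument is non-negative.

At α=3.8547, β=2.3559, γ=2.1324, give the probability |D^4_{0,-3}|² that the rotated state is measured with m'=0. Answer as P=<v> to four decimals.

D^4_{0,-3}(3.8547,2.3559,2.1324) = e^{-i·0·3.8547}·d^4_{0,-3}(2.3559)·e^{-i·-3·2.1324}. Compute d first:
Half-angle: c=0.382819, s=0.923823. N=√(24·24·1·5040)=1703.830978
Admissible k: 0..1 (factorial args all ≥0)
  k=0: (−1)^3·1703.8310/(144)·0.3828^5·0.9238^3 = -0.076701
  k=1: (−1)^4·1703.8310/(144)·0.3828^3·0.9238^5 = +0.446674
d^4_{0,-3}(2.3559) = -0.076701 +0.446674 = +0.369973
|D^4_{0,-3}|² = |d^4_{0,-3}(β)|² = (+0.369973)² = 0.136880 (the z-rotation phases have unit modulus)

P=0.1369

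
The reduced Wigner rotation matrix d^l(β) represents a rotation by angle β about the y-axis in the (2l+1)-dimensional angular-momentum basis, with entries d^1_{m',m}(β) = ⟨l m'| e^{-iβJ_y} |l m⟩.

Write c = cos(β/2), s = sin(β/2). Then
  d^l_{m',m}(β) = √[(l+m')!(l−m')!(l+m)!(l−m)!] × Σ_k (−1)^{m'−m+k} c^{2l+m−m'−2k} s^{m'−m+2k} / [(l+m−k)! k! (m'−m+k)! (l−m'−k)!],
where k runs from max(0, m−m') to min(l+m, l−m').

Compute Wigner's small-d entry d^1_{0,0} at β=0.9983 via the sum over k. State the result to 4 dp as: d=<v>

d=0.5417

d^1_{0,0}(β=0.9983) via Wigner's sum:
With c≡cos(β/2)=0.877990 and s≡sin(β/2)=0.478679, N=[1·1·1·1]^{1/2}=1.000000
k∈{0,1} keeps every argument non-negative
  k=0: (−1)^0·1.0000/(1)·0.8780^2·0.4787^0 = +0.770866
  k=1: (−1)^1·1.0000/(1)·0.8780^0·0.4787^2 = -0.229134
d^1_{0,0}(0.9983) = +0.770866 -0.229134 = +0.541732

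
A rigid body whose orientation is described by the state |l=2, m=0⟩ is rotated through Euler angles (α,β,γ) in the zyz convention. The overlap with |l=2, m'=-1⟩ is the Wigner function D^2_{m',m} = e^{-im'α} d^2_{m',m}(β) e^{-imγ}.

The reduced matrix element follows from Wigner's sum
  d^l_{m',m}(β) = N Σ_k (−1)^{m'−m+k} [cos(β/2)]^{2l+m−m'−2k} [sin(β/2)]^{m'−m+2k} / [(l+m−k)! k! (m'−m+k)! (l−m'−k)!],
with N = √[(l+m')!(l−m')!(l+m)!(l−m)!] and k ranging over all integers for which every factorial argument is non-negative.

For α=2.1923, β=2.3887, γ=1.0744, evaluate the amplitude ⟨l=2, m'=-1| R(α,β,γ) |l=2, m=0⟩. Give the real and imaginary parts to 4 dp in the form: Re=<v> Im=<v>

Re=0.3558 Im=-0.4968

First d^2_{-1,0}(β=2.3887), then the phase factors e^{-i(-1)α} and e^{-i(0)γ}:
c=cos(2.3887/2)=0.367618, s=sin(2.3887/2)=0.929977; N=√[1·6·2·2]=4.898979
k: max(0,(0)−(-1))=1 … min(2+(0),2−(-1))=2
  k=1: (−1)^0·4.8990/(2)·0.3676^3·0.9300^1 = +0.113172
  k=2: (−1)^1·4.8990/(2)·0.3676^1·0.9300^3 = -0.724251
d^2_{-1,0}(2.3887) = +0.113172 -0.724251 = -0.611079
D = (-0.582258+0.813004i)·(-0.611079)·(+1.000000+0.000000i) = +0.355806-0.496809i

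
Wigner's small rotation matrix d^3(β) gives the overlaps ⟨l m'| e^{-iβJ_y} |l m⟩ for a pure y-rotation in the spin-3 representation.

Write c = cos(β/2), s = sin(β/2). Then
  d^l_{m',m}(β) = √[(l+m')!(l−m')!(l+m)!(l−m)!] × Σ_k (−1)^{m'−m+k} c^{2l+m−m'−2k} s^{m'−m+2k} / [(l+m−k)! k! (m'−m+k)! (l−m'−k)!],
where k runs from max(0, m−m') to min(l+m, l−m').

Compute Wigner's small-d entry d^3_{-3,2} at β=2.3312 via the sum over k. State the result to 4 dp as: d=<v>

d^3_{-3,2}(β=2.3312) via Wigner's sum:
c=cos(2.3312/2)=0.394199, s=sin(2.3312/2)=0.919025; N=√[1·720·120·1]=293.938769
k: max(0,(2)−(-3))=5 … min(3+(2),3−(-3))=5
  k=5: (−1)^0·293.9388/(120)·0.3942^1·0.9190^5 = +0.633035
d^3_{-3,2}(2.3312) = +0.633035

d=0.6330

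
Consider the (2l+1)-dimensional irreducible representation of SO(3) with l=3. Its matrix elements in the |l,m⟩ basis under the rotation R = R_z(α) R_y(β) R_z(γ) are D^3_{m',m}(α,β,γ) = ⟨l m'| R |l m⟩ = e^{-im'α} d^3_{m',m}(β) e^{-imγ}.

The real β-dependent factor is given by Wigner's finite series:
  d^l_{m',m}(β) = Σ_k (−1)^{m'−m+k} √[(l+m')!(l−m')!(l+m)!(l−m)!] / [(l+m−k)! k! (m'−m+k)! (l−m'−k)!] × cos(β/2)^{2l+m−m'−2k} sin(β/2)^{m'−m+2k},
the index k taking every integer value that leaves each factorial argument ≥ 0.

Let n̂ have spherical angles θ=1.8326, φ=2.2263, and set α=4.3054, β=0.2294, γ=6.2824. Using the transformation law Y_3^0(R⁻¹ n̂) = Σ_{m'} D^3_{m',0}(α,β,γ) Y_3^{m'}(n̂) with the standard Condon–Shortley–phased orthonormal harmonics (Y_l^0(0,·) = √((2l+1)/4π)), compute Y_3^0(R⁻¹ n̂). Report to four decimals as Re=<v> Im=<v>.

Re=0.3156 Im=0.0000

Need the full column D^3_{m',0} for m'=−3..3 at α=4.3054, β=0.2294, γ=6.2824.
cos(β/2)=0.993429, sin(β/2)=0.114449
d^3_{-3,0}: single k=3 term ⇒ +0.006573;  D = +0.006175+0.002253i
d^3_{-2,0}: k∈[2..3] ⇒ +0.069876 -0.000927 = +0.068949;  D = -0.047341+0.050127i
d^3_{-1,0}: k∈[1..3] ⇒ +0.383606 -0.015274 +0.000068 = +0.368400;  D = -0.145830-0.338308i
d^3_{0,0}: k∈[0..3] ⇒ +0.961217 -0.114818 +0.001524 -0.000002 = +0.847920;  D = +0.847920+0.000000i
d^3_{1,0}: k∈[0..2] ⇒ -0.383606 +0.015274 -0.000068 = -0.368400;  D = +0.145830-0.338308i
d^3_{2,0}: k∈[0..1] ⇒ +0.069876 -0.000927 = +0.068949;  D = -0.047341-0.050127i
d^3_{3,0}: single k=0 term ⇒ -0.006573;  D = -0.006175+0.002253i
Y_3^{m'}(θ=1.8326,φ=2.2263) and Σ D·Y over m':
  (+0.0062+0.0023i)·(+0.3470-0.1449i)  (-0.0473+0.0501i)·(+0.0634-0.2385i)  (-0.1458-0.3383i)·(+0.1265+0.1646i)  (+0.8479+0.0000i)·(+0.2574+0.0000i)  (+0.1458-0.3383i)·(-0.1265+0.1646i)  (-0.0473-0.0501i)·(+0.0634+0.2385i)  (-0.0062+0.0023i)·(-0.3470-0.1449i)
Y_3^0(R⁻¹ n̂) = +0.315557-0.000000i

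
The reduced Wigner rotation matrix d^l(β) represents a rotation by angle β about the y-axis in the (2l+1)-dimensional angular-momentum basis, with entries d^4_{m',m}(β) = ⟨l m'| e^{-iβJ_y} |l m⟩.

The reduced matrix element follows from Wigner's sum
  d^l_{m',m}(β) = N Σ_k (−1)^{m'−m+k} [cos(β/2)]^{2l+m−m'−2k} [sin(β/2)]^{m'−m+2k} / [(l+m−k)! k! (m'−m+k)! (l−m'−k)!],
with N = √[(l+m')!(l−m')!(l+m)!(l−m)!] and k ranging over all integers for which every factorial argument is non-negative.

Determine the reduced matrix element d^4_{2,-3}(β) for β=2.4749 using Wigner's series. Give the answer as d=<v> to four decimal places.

d=0.5274

d^4_{2,-3}(β=2.4749) via Wigner's sum:
c=cos(2.4749/2)=0.327207, s=sin(2.4749/2)=0.944953; N=√[720·2·1·5040]=2693.993318
Admissible k: 0..1 (factorial args all ≥0)
  k=0: (−1)^5·2693.9933/(240)·0.3272^3·0.9450^5 = -0.296281
  k=1: (−1)^6·2693.9933/(720)·0.3272^1·0.9450^7 = +0.823677
d^4_{2,-3}(2.4749) = -0.296281 +0.823677 = +0.527397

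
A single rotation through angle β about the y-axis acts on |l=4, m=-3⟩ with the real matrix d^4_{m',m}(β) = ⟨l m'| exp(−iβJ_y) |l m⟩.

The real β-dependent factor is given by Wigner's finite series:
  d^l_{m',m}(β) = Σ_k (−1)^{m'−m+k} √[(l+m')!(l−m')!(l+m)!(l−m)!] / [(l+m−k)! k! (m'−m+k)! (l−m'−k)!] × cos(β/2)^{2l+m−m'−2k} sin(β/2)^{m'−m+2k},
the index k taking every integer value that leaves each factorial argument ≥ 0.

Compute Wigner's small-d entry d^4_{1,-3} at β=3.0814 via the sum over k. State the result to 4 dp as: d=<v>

d=-0.0072

d^4_{1,-3}(β=3.0814) via Wigner's sum:
Half-angle: c=0.030092, s=0.999547. N=√(120·6·1·5040)=1904.940944
k: max(0,(-3)−(1))=0 … min(4+(-3),4−(1))=1
  k=0: (−1)^4·1904.9409/(144)·0.0301^4·0.9995^4 = +0.000011
  k=1: (−1)^5·1904.9409/(240)·0.0301^2·0.9995^6 = -0.007168
d^4_{1,-3}(3.0814) = +0.000011 -0.007168 = -0.007157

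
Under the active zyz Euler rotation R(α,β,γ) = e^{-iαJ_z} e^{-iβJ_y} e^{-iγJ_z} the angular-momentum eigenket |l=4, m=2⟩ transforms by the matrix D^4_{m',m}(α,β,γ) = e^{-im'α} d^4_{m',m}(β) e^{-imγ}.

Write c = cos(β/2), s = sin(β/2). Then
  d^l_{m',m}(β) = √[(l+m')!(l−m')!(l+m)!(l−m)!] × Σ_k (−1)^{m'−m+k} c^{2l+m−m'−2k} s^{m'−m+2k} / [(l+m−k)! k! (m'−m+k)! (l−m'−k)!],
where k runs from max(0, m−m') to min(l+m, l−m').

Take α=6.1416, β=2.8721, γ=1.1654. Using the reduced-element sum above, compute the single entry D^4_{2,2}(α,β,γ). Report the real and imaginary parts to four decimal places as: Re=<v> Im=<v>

Split into d^4_{2,2}(β=2.8721) × two z-phases.
With c≡cos(β/2)=0.134339 and s≡sin(β/2)=0.990935, N=[720·2·720·2]^{1/2}=1440.000000
The bounds max(0,m−m')=0 and min(l+m,l−m')=2 give 3 terms
  k=0: (−1)^0·1440.0000/(1440)·0.1343^8·0.9909^0 = +0.000000
  k=1: (−1)^1·1440.0000/(120)·0.1343^6·0.9909^2 = -0.000069
  k=2: (−1)^2·1440.0000/(96)·0.1343^4·0.9909^4 = +0.004711
d^4_{2,2}(2.8721) = +0.000000 -0.000069 +0.004711 = +0.004641
Attach z-rotation phases: D = e^{-i(2)(6.1416)}·(+0.004641)·e^{-i(2)(1.1654)} = -0.002130-0.004124i

Re=-0.0021 Im=-0.0041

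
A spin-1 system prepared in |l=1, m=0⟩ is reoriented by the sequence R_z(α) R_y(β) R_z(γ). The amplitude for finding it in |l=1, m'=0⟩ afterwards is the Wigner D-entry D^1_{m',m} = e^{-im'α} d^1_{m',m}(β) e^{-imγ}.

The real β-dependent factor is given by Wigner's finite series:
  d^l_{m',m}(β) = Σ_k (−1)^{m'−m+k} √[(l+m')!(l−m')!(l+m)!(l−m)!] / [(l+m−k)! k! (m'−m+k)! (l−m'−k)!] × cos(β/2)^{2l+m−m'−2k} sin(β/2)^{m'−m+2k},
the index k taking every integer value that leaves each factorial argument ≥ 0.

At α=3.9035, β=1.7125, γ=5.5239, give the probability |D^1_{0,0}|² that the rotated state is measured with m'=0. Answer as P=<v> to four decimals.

Split into d^1_{0,0}(β=1.7125) × two z-phases.
c=cos(1.7125/2)=0.655275, s=sin(1.7125/2)=0.755391; N=√[1·1·1·1]=1.000000
Admissible k: 0..1 (factorial args all ≥0)
  k=0: (−1)^0·1.0000/(1)·0.6553^2·0.7554^0 = +0.429385
  k=1: (−1)^1·1.0000/(1)·0.6553^0·0.7554^2 = -0.570615
d^1_{0,0}(1.7125) = +0.429385 -0.570615 = -0.141230
|D^1_{0,0}|² = |d^1_{0,0}(β)|² = (-0.141230)² = 0.019946 (the z-rotation phases have unit modulus)

P=0.0199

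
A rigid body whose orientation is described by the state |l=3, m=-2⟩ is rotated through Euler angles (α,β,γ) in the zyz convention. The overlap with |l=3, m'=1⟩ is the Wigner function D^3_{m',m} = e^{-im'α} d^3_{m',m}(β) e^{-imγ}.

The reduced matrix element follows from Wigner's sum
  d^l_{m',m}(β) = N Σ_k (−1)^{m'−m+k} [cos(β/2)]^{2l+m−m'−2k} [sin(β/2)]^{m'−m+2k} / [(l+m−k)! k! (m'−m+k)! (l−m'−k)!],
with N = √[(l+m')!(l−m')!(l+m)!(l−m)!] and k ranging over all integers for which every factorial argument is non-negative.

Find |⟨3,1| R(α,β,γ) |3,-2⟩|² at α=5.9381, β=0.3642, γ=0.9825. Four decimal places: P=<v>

P=0.0012

Split into d^3_{1,-2}(β=0.3642) × two z-phases.
c=cos(0.3642/2)=0.983466, s=sin(0.3642/2)=0.181095; N=√[24·2·1·120]=75.894664
k∈{0,1} keeps every argument non-negative
  k=0: (−1)^3·75.8947/(12)·0.9835^3·0.1811^3 = -0.035730
  k=1: (−1)^4·75.8947/(24)·0.9835^1·0.1811^5 = +0.000606
d^3_{1,-2}(0.3642) = -0.035730 +0.000606 = -0.035124
|D^3_{1,-2}|² = |d^3_{1,-2}(β)|² = (-0.035124)² = 0.001234 (the z-rotation phases have unit modulus)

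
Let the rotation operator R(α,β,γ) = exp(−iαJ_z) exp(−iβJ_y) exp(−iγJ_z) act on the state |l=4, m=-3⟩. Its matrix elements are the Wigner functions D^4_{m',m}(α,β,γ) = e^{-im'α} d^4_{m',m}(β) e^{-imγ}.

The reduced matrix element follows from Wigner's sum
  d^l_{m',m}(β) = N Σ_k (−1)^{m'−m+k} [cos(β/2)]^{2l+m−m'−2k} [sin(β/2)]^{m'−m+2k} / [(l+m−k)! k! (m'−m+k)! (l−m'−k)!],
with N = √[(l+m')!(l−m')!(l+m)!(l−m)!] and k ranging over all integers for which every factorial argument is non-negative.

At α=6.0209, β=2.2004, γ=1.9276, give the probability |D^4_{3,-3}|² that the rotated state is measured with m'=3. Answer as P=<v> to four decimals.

Split into d^4_{3,-3}(β=2.2004) × two z-phases.
c=cos(2.2004/2)=0.453418, s=sin(2.2004/2)=0.891298; N=√[5040·1·1·5040]=5040.000000
k∈{0,1} keeps every argument non-negative
  k=0: (−1)^6·5040.0000/(720)·0.4534^2·0.8913^6 = +0.721495
  k=1: (−1)^7·5040.0000/(5040)·0.4534^0·0.8913^8 = -0.398276
d^4_{3,-3}(2.2004) = +0.721495 -0.398276 = +0.323219
|D^4_{3,-3}|² = |d^4_{3,-3}(β)|² = (+0.323219)² = 0.104471 (the z-rotation phases have unit modulus)

P=0.1045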